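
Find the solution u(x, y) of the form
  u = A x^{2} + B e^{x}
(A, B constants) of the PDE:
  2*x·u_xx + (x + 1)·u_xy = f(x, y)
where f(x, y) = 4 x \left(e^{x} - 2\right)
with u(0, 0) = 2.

Substitute the ansatz u = A x^{2} + B e^{x} into the left-hand side.
Derivatives of the ansatz:
  u_xx = 2 A + B e^{x}
  u_xy = 0
Term by term:
  2*x·u_xx = 4 A x + 2 B x e^{x}
  (x + 1)·u_xy = 0
So the left-hand side equals
  4 A x + 2 B x e^{x}
This must equal f(x, y) = 4 x \left(e^{x} - 2\right) identically.
Matching coefficients of the independent functions:
  [x]:  4 A = -8
  [x e^{x}]:  2 B = 4
Solving: A = -2, B = 2.
Check against the point condition:
  u(0, 0) = 2  ⟹  B = 2  ✓
Hence u(x, y) = - 2 x^{2} + 2 e^{x}.

Answer: u(x, y) = - 2 x^{2} + 2 e^{x}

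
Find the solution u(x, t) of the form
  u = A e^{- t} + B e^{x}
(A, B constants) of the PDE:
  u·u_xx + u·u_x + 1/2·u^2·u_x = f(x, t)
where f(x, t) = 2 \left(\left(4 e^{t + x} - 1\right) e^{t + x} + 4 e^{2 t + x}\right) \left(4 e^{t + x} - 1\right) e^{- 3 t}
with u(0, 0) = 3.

Substitute the ansatz u = A e^{- t} + B e^{x} into the left-hand side.
Derivatives of the ansatz:
  u_xx = B e^{x}
  u_x = B e^{x}
Term by term:
  u·u_xx = A B e^{- t} e^{x} + B^{2} e^{2 x}
  u·u_x = A B e^{- t} e^{x} + B^{2} e^{2 x}
  1/2·u^2·u_x = \frac{A^{2} B e^{- 2 t} e^{x}}{2} + A B^{2} e^{- t} e^{2 x} + \frac{B^{3} e^{3 x}}{2}
So the left-hand side equals
  \frac{A^{2} B e^{- 2 t} e^{x}}{2} + A B^{2} e^{- t} e^{2 x} + 2 A B e^{- t} e^{x} + \frac{B^{3} e^{3 x}}{2} + 2 B^{2} e^{2 x}
This must equal f(x, t) identically; expanded, f = 32 e^{3 x} + 32 e^{2 x} - 16 e^{- t} e^{2 x} - 8 e^{- t} e^{x} + 2 e^{- 2 t} e^{x}.
Matching coefficients of the independent functions:
  [e^{- 2 t} e^{x}]:  \frac{A^{2} B}{2} = 2
  [e^{- t} e^{x}]:  2 A B = -8
  [e^{- t} e^{2 x}]:  A B^{2} = -16
  [e^{2 x}]:  2 B^{2} = 32
  [e^{3 x}]:  \frac{B^{3}}{2} = 32
Solving: A = -1, B = 4.
Check against the point condition:
  u(0, 0) = 3  ⟹  A + B = 3  ✓
Hence u(x, t) = 4 e^{x} - e^{- t}.

Answer: u(x, t) = 4 e^{x} - e^{- t}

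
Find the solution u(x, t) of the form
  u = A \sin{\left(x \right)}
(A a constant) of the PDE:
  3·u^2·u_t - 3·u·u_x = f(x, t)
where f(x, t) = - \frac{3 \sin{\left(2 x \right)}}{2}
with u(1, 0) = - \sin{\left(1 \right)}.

Substitute the ansatz u = A \sin{\left(x \right)} into the left-hand side.
Derivatives of the ansatz:
  u_t = 0
  u_x = A \cos{\left(x \right)}
Term by term:
  3·u^2·u_t = 0
  -3·u·u_x = - 3 A^{2} \sin{\left(x \right)} \cos{\left(x \right)}
So the left-hand side equals
  - 3 A^{2} \sin{\left(x \right)} \cos{\left(x \right)}
This must equal f(x, t) identically; expanded, f = - 3 \sin{\left(x \right)} \cos{\left(x \right)}.
Matching coefficients of the independent functions:
  [\sin{\left(x \right)} \cos{\left(x \right)}]:  - 3 A^{2} = -3
These equations allow (A) = (-1) or (1).
Impose the point condition(s):
  u(1, 0) = - \sin{\left(1 \right)}  ⟹  A \sin{\left(1 \right)} = - \sin{\left(1 \right)}
Only A = -1 satisfies everything.
Hence u(x, t) = - \sin{\left(x \right)}.

Answer: u(x, t) = - \sin{\left(x \right)}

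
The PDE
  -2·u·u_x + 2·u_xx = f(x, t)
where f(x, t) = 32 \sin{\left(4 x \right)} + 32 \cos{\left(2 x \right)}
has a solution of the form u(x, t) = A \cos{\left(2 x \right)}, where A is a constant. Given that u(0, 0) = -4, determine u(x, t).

Substitute the ansatz u = A \cos{\left(2 x \right)} into the left-hand side.
Derivatives of the ansatz:
  u_x = - 2 A \sin{\left(2 x \right)}
  u_xx = - 4 A \cos{\left(2 x \right)}
Term by term:
  -2·u·u_x = 4 A^{2} \sin{\left(2 x \right)} \cos{\left(2 x \right)}
  2·u_xx = - 8 A \cos{\left(2 x \right)}
So the left-hand side equals
  4 A^{2} \sin{\left(2 x \right)} \cos{\left(2 x \right)} - 8 A \cos{\left(2 x \right)}
This must equal f(x, t) identically; expanded, f = 64 \sin{\left(2 x \right)} \cos{\left(2 x \right)} + 32 \cos{\left(2 x \right)}.
Matching coefficients of the independent functions:
  [\sin{\left(2 x \right)} \cos{\left(2 x \right)}]:  4 A^{2} = 64
  [\cos{\left(2 x \right)}]:  - 8 A = 32
Solving: A = -4.
Check against the point condition:
  u(0, 0) = -4  ⟹  A = -4  ✓
Hence u(x, t) = - 4 \cos{\left(2 x \right)}.

Answer: u(x, t) = - 4 \cos{\left(2 x \right)}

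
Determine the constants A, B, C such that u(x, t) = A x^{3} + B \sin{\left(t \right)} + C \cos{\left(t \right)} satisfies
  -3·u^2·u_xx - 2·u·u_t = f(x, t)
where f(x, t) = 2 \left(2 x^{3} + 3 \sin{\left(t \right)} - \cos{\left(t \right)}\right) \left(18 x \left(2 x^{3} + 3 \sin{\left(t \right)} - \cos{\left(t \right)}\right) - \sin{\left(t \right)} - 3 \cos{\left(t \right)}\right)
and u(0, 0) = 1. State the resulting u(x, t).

Answer: u(x, t) = - 2 x^{3} - 3 \sin{\left(t \right)} + \cos{\left(t \right)}

Derivation:
Substitute the ansatz u = A x^{3} + B \sin{\left(t \right)} + C \cos{\left(t \right)} into the left-hand side.
Derivatives of the ansatz:
  u_xx = 6 A x
  u_t = B \cos{\left(t \right)} - C \sin{\left(t \right)}
Term by term:
  -3·u^2·u_xx = - 18 A^{3} x^{7} - 36 A^{2} B x^{4} \sin{\left(t \right)} - 36 A^{2} C x^{4} \cos{\left(t \right)} - 18 A B^{2} x \sin^{2}{\left(t \right)} - 36 A B C x \sin{\left(t \right)} \cos{\left(t \right)} - 18 A C^{2} x \cos^{2}{\left(t \right)}
  -2·u·u_t = - 2 A B x^{3} \cos{\left(t \right)} + 2 A C x^{3} \sin{\left(t \right)} - 2 B^{2} \sin{\left(t \right)} \cos{\left(t \right)} + 2 B C \sin^{2}{\left(t \right)} - 2 B C \cos^{2}{\left(t \right)} + 2 C^{2} \sin{\left(t \right)} \cos{\left(t \right)}
So the left-hand side equals
  - 18 A^{3} x^{7} - 36 A^{2} B x^{4} \sin{\left(t \right)} - 36 A^{2} C x^{4} \cos{\left(t \right)} - 18 A B^{2} x \sin^{2}{\left(t \right)} - 36 A B C x \sin{\left(t \right)} \cos{\left(t \right)} - 2 A B x^{3} \cos{\left(t \right)} - 18 A C^{2} x \cos^{2}{\left(t \right)} + 2 A C x^{3} \sin{\left(t \right)} - 2 B^{2} \sin{\left(t \right)} \cos{\left(t \right)} + 2 B C \sin^{2}{\left(t \right)} - 2 B C \cos^{2}{\left(t \right)} + 2 C^{2} \sin{\left(t \right)} \cos{\left(t \right)}
This must equal f(x, t) identically; expanded, f = 144 x^{7} + 432 x^{4} \sin{\left(t \right)} - 144 x^{4} \cos{\left(t \right)} - 4 x^{3} \sin{\left(t \right)} - 12 x^{3} \cos{\left(t \right)} + 324 x \sin^{2}{\left(t \right)} - 216 x \sin{\left(t \right)} \cos{\left(t \right)} + 36 x \cos^{2}{\left(t \right)} - 6 \sin^{2}{\left(t \right)} - 16 \sin{\left(t \right)} \cos{\left(t \right)} + 6 \cos^{2}{\left(t \right)}.
Matching coefficients of the independent functions:
  [x^{7}]:  - 18 A^{3} = 144
  [x \sin^{2}{\left(t \right)}]:  - 18 A B^{2} = 324
  [x \cos^{2}{\left(t \right)}]:  - 18 A C^{2} = 36
  [x^{3} \sin{\left(t \right)}]:  2 A C = -4
  [x^{3} \cos{\left(t \right)}]:  - 2 A B = -12
  [x^{4} \sin{\left(t \right)}]:  - 36 A^{2} B = 432
  [x^{4} \cos{\left(t \right)}]:  - 36 A^{2} C = -144
  [\sin{\left(t \right)} \cos{\left(t \right)}]:  - 2 B^{2} + 2 C^{2} = -16
  [x \sin{\left(t \right)} \cos{\left(t \right)}]:  - 36 A B C = -216
  [\sin^{2}{\left(t \right)}]:  2 B C = -6
  [\cos^{2}{\left(t \right)}]:  - 2 B C = 6
Solving: A = -2, B = -3, C = 1.
Check against the point condition:
  u(0, 0) = 1  ⟹  C = 1  ✓
Hence u(x, t) = - 2 x^{3} - 3 \sin{\left(t \right)} + \cos{\left(t \right)}.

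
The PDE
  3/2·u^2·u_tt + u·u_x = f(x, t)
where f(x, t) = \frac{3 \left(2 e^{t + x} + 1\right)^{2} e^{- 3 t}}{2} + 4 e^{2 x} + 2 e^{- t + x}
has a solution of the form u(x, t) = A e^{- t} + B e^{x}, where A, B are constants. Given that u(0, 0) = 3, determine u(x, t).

Substitute the ansatz u = A e^{- t} + B e^{x} into the left-hand side.
Derivatives of the ansatz:
  u_tt = A e^{- t}
  u_x = B e^{x}
Term by term:
  3/2·u^2·u_tt = \frac{3 A^{3} e^{- 3 t}}{2} + 3 A^{2} B e^{- 2 t} e^{x} + \frac{3 A B^{2} e^{- t} e^{2 x}}{2}
  u·u_x = A B e^{- t} e^{x} + B^{2} e^{2 x}
So the left-hand side equals
  \frac{3 A^{3} e^{- 3 t}}{2} + 3 A^{2} B e^{- 2 t} e^{x} + \frac{3 A B^{2} e^{- t} e^{2 x}}{2} + A B e^{- t} e^{x} + B^{2} e^{2 x}
This must equal f(x, t) identically; expanded, f = 4 e^{2 x} + 6 e^{- t} e^{2 x} + 2 e^{- t} e^{x} + 6 e^{- 2 t} e^{x} + \frac{3 e^{- 3 t}}{2}.
Matching coefficients of the independent functions:
  [e^{- 2 t} e^{x}]:  3 A^{2} B = 6
  [e^{- t} e^{x}]:  A B = 2
  [e^{- t} e^{2 x}]:  \frac{3 A B^{2}}{2} = 6
  [e^{- 3 t}]:  \frac{3 A^{3}}{2} = \frac{3}{2}
  [e^{2 x}]:  B^{2} = 4
Solving: A = 1, B = 2.
Check against the point condition:
  u(0, 0) = 3  ⟹  A + B = 3  ✓
Hence u(x, t) = 2 e^{x} + e^{- t}.

Answer: u(x, t) = 2 e^{x} + e^{- t}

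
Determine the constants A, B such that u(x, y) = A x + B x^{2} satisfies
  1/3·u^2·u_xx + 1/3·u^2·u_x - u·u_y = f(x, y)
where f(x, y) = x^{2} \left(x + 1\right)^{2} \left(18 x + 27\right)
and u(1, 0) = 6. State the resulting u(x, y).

Substitute the ansatz u = A x + B x^{2} into the left-hand side.
Derivatives of the ansatz:
  u_xx = 2 B
  u_x = A + 2 B x
  u_y = 0
Term by term:
  1/3·u^2·u_xx = \frac{2 A^{2} B x^{2}}{3} + \frac{4 A B^{2} x^{3}}{3} + \frac{2 B^{3} x^{4}}{3}
  1/3·u^2·u_x = \frac{A^{3} x^{2}}{3} + \frac{4 A^{2} B x^{3}}{3} + \frac{5 A B^{2} x^{4}}{3} + \frac{2 B^{3} x^{5}}{3}
  -u·u_y = 0
So the left-hand side equals
  \frac{A^{3} x^{2}}{3} + \frac{4 A^{2} B x^{3}}{3} + \frac{2 A^{2} B x^{2}}{3} + \frac{5 A B^{2} x^{4}}{3} + \frac{4 A B^{2} x^{3}}{3} + \frac{2 B^{3} x^{5}}{3} + \frac{2 B^{3} x^{4}}{3}
This must equal f(x, y) identically; expanded, f = 18 x^{5} + 63 x^{4} + 72 x^{3} + 27 x^{2}.
Matching coefficients of the independent functions:
  [x^{2}]:  \frac{A^{3}}{3} + \frac{2 A^{2} B}{3} = 27
  [x^{3}]:  \frac{4 A^{2} B}{3} + \frac{4 A B^{2}}{3} = 72
  [x^{4}]:  \frac{5 A B^{2}}{3} + \frac{2 B^{3}}{3} = 63
  [x^{5}]:  \frac{2 B^{3}}{3} = 18
Solving: A = 3, B = 3.
Check against the point condition:
  u(1, 0) = 6  ⟹  A + B = 6  ✓
Hence u(x, y) = 3 x^{2} + 3 x.

Answer: u(x, y) = 3 x^{2} + 3 x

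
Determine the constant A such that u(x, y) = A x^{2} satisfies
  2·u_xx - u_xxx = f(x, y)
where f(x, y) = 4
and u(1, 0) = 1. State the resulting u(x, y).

Answer: u(x, y) = x^{2}

Derivation:
Substitute the ansatz u = A x^{2} into the left-hand side.
Derivatives of the ansatz:
  u_xx = 2 A
  u_xxx = 0
Term by term:
  2·u_xx = 4 A
  -u_xxx = 0
So the left-hand side equals
  4 A
This must equal f(x, y) = 4 identically.
Matching coefficients of the independent functions:
  [constant term]:  4 A = 4
Solving: A = 1.
Check against the point condition:
  u(1, 0) = 1  ⟹  A = 1  ✓
Hence u(x, y) = x^{2}.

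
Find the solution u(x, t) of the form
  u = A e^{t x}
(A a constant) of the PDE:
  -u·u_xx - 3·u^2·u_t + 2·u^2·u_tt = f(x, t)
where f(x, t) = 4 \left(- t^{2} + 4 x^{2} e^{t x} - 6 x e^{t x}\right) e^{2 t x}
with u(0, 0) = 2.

Substitute the ansatz u = A e^{t x} into the left-hand side.
Derivatives of the ansatz:
  u_xx = A t^{2} e^{t x}
  u_t = A x e^{t x}
  u_tt = A x^{2} e^{t x}
Term by term:
  -u·u_xx = - A^{2} t^{2} e^{2 t x}
  -3·u^2·u_t = - 3 A^{3} x e^{3 t x}
  2·u^2·u_tt = 2 A^{3} x^{2} e^{3 t x}
So the left-hand side equals
  2 A^{3} x^{2} e^{3 t x} - 3 A^{3} x e^{3 t x} - A^{2} t^{2} e^{2 t x}
This must equal f(x, t) identically; expanded, f = - 4 t^{2} e^{2 t x} + 16 x^{2} e^{3 t x} - 24 x e^{3 t x}.
Matching coefficients of the independent functions:
  [t^{2} e^{2 t x}]:  - A^{2} = -4
  [x e^{3 t x}]:  - 3 A^{3} = -24
  [x^{2} e^{3 t x}]:  2 A^{3} = 16
Solving: A = 2.
Check against the point condition:
  u(0, 0) = 2  ⟹  A = 2  ✓
Hence u(x, t) = 2 e^{t x}.

Answer: u(x, t) = 2 e^{t x}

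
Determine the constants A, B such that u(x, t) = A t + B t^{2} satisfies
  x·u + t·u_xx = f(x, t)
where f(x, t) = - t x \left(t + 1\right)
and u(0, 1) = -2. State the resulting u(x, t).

Substitute the ansatz u = A t + B t^{2} into the left-hand side.
Derivatives of the ansatz:
  u_xx = 0
Term by term:
  x·u = A t x + B t^{2} x
  t·u_xx = 0
So the left-hand side equals
  A t x + B t^{2} x
This must equal f(x, t) identically; expanded, f = - t^{2} x - t x.
Matching coefficients of the independent functions:
  [t x]:  A = -1
  [t^{2} x]:  B = -1
Solving: A = -1, B = -1.
Check against the point condition:
  u(0, 1) = -2  ⟹  A + B = -2  ✓
Hence u(x, t) = - t^{2} - t.

Answer: u(x, t) = - t^{2} - t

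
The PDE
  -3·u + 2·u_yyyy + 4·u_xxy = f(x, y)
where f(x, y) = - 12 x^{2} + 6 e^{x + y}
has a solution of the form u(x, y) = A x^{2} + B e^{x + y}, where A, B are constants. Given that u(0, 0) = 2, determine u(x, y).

Substitute the ansatz u = A x^{2} + B e^{x + y} into the left-hand side.
Derivatives of the ansatz:
  u_yyyy = B e^{x} e^{y}
  u_xxy = B e^{x} e^{y}
Term by term:
  -3·u = - 3 A x^{2} - 3 B e^{x} e^{y}
  2·u_yyyy = 2 B e^{x} e^{y}
  4·u_xxy = 4 B e^{x} e^{y}
So the left-hand side equals
  - 3 A x^{2} + 3 B e^{x} e^{y}
This must equal f(x, y) identically; expanded, f = - 12 x^{2} + 6 e^{x} e^{y}.
Matching coefficients of the independent functions:
  [x^{2}]:  - 3 A = -12
  [e^{x} e^{y}]:  3 B = 6
Solving: A = 4, B = 2.
Check against the point condition:
  u(0, 0) = 2  ⟹  B = 2  ✓
Hence u(x, y) = 4 x^{2} + 2 e^{x + y}.

Answer: u(x, y) = 4 x^{2} + 2 e^{x + y}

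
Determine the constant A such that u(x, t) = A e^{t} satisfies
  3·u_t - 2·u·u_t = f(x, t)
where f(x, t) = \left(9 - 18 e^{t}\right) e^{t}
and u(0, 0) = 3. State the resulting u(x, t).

Substitute the ansatz u = A e^{t} into the left-hand side.
Derivatives of the ansatz:
  u_t = A e^{t}
Term by term:
  3·u_t = 3 A e^{t}
  -2·u·u_t = - 2 A^{2} e^{2 t}
So the left-hand side equals
  - 2 A^{2} e^{2 t} + 3 A e^{t}
This must equal f(x, t) identically; expanded, f = - 18 e^{2 t} + 9 e^{t}.
Matching coefficients of the independent functions:
  [e^{t}]:  3 A = 9
  [e^{2 t}]:  - 2 A^{2} = -18
Solving: A = 3.
Check against the point condition:
  u(0, 0) = 3  ⟹  A = 3  ✓
Hence u(x, t) = 3 e^{t}.

Answer: u(x, t) = 3 e^{t}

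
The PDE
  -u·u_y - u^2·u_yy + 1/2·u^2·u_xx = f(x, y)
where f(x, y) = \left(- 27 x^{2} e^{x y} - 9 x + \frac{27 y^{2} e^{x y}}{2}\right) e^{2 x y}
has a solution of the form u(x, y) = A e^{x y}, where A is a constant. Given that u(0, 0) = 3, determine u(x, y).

Answer: u(x, y) = 3 e^{x y}

Derivation:
Substitute the ansatz u = A e^{x y} into the left-hand side.
Derivatives of the ansatz:
  u_y = A x e^{x y}
  u_yy = A x^{2} e^{x y}
  u_xx = A y^{2} e^{x y}
Term by term:
  -u·u_y = - A^{2} x e^{2 x y}
  -u^2·u_yy = - A^{3} x^{2} e^{3 x y}
  1/2·u^2·u_xx = \frac{A^{3} y^{2} e^{3 x y}}{2}
So the left-hand side equals
  - A^{3} x^{2} e^{3 x y} + \frac{A^{3} y^{2} e^{3 x y}}{2} - A^{2} x e^{2 x y}
This must equal f(x, y) identically; expanded, f = - 27 x^{2} e^{3 x y} - 9 x e^{2 x y} + \frac{27 y^{2} e^{3 x y}}{2}.
Matching coefficients of the independent functions:
  [x e^{2 x y}]:  - A^{2} = -9
  [x^{2} e^{3 x y}]:  - A^{3} = -27
  [y^{2} e^{3 x y}]:  \frac{A^{3}}{2} = \frac{27}{2}
Solving: A = 3.
Check against the point condition:
  u(0, 0) = 3  ⟹  A = 3  ✓
Hence u(x, y) = 3 e^{x y}.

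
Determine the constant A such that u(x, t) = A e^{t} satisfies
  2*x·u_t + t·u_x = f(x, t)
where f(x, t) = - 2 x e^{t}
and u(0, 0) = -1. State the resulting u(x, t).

Answer: u(x, t) = - e^{t}

Derivation:
Substitute the ansatz u = A e^{t} into the left-hand side.
Derivatives of the ansatz:
  u_t = A e^{t}
  u_x = 0
Term by term:
  2*x·u_t = 2 A x e^{t}
  t·u_x = 0
So the left-hand side equals
  2 A x e^{t}
This must equal f(x, t) = - 2 x e^{t} identically.
Matching coefficients of the independent functions:
  [x e^{t}]:  2 A = -2
Solving: A = -1.
Check against the point condition:
  u(0, 0) = -1  ⟹  A = -1  ✓
Hence u(x, t) = - e^{t}.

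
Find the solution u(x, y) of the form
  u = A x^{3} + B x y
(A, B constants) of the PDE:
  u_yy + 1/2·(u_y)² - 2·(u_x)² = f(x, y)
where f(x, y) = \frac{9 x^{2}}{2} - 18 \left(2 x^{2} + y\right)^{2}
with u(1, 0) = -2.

Answer: u(x, y) = - 2 x^{3} - 3 x y

Derivation:
Substitute the ansatz u = A x^{3} + B x y into the left-hand side.
Derivatives of the ansatz:
  u_yy = 0
  u_y = B x
  u_x = 3 A x^{2} + B y
Term by term:
  u_yy = 0
  1/2·(u_y)² = \frac{B^{2} x^{2}}{2}
  -2·(u_x)² = - 18 A^{2} x^{4} - 12 A B x^{2} y - 2 B^{2} y^{2}
So the left-hand side equals
  - 18 A^{2} x^{4} - 12 A B x^{2} y + \frac{B^{2} x^{2}}{2} - 2 B^{2} y^{2}
This must equal f(x, y) identically; expanded, f = - 72 x^{4} - 72 x^{2} y + \frac{9 x^{2}}{2} - 18 y^{2}.
Matching coefficients of the independent functions:
  [x^{2}]:  \frac{B^{2}}{2} = \frac{9}{2}
  [x^{4}]:  - 18 A^{2} = -72
  [y^{2}]:  - 2 B^{2} = -18
  [x^{2} y]:  - 12 A B = -72
These equations allow (A, B) = (-2, -3) or (2, 3).
Impose the point condition(s):
  u(1, 0) = -2  ⟹  A = -2
Only A = -2, B = -3 satisfies everything.
Hence u(x, y) = - 2 x^{3} - 3 x y.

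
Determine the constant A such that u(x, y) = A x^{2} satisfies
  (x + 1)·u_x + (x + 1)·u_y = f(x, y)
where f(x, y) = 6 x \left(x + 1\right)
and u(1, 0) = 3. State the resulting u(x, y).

Answer: u(x, y) = 3 x^{2}

Derivation:
Substitute the ansatz u = A x^{2} into the left-hand side.
Derivatives of the ansatz:
  u_x = 2 A x
  u_y = 0
Term by term:
  (x + 1)·u_x = 2 A x^{2} + 2 A x
  (x + 1)·u_y = 0
So the left-hand side equals
  2 A x^{2} + 2 A x
This must equal f(x, y) identically; expanded, f = 6 x^{2} + 6 x.
Matching coefficients of the independent functions:
  [x, x^{2}]:  2 A = 6
Solving: A = 3.
Check against the point condition:
  u(1, 0) = 3  ⟹  A = 3  ✓
Hence u(x, y) = 3 x^{2}.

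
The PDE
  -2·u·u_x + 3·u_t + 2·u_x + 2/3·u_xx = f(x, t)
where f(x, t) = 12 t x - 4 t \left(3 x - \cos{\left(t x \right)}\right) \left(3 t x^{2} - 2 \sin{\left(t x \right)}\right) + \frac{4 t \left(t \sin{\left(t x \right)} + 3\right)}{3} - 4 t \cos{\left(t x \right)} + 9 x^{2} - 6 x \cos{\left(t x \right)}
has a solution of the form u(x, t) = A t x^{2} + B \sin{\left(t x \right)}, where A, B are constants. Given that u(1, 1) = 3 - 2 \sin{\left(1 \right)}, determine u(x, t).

Substitute the ansatz u = A t x^{2} + B \sin{\left(t x \right)} into the left-hand side.
Derivatives of the ansatz:
  u_x = 2 A t x + B t \cos{\left(t x \right)}
  u_t = A x^{2} + B x \cos{\left(t x \right)}
  u_xx = 2 A t - B t^{2} \sin{\left(t x \right)}
Term by term:
  -2·u·u_x = - 4 A^{2} t^{2} x^{3} - 2 A B t^{2} x^{2} \cos{\left(t x \right)} - 4 A B t x \sin{\left(t x \right)} - 2 B^{2} t \sin{\left(t x \right)} \cos{\left(t x \right)}
  3·u_t = 3 A x^{2} + 3 B x \cos{\left(t x \right)}
  2·u_x = 4 A t x + 2 B t \cos{\left(t x \right)}
  2/3·u_xx = \frac{4 A t}{3} - \frac{2 B t^{2} \sin{\left(t x \right)}}{3}
So the left-hand side equals
  - 4 A^{2} t^{2} x^{3} - 2 A B t^{2} x^{2} \cos{\left(t x \right)} - 4 A B t x \sin{\left(t x \right)} + 4 A t x + \frac{4 A t}{3} + 3 A x^{2} - 2 B^{2} t \sin{\left(t x \right)} \cos{\left(t x \right)} - \frac{2 B t^{2} \sin{\left(t x \right)}}{3} + 2 B t \cos{\left(t x \right)} + 3 B x \cos{\left(t x \right)}
This must equal f(x, t) identically; expanded, f = - 36 t^{2} x^{3} + 12 t^{2} x^{2} \cos{\left(t x \right)} + \frac{4 t^{2} \sin{\left(t x \right)}}{3} + 24 t x \sin{\left(t x \right)} + 12 t x - 8 t \sin{\left(t x \right)} \cos{\left(t x \right)} - 4 t \cos{\left(t x \right)} + 4 t + 9 x^{2} - 6 x \cos{\left(t x \right)}.
Matching coefficients of the independent functions:
  [t]:  \frac{4 A}{3} = 4
  [x^{2}]:  3 A = 9
  [t x]:  4 A = 12
  [t \cos{\left(t x \right)}]:  2 B = -4
  [t^{2} x^{3}]:  - 4 A^{2} = -36
  [t^{2} \sin{\left(t x \right)}]:  - \frac{2 B}{3} = \frac{4}{3}
  [x \cos{\left(t x \right)}]:  3 B = -6
  [t x \sin{\left(t x \right)}]:  - 4 A B = 24
  [t \sin{\left(t x \right)} \cos{\left(t x \right)}]:  - 2 B^{2} = -8
  [t^{2} x^{2} \cos{\left(t x \right)}]:  - 2 A B = 12
Solving: A = 3, B = -2.
Check against the point condition:
  u(1, 1) = 3 - 2 \sin{\left(1 \right)}  ⟹  A + B \sin{\left(1 \right)} = 3 - 2 \sin{\left(1 \right)}  ✓
Hence u(x, t) = 3 t x^{2} - 2 \sin{\left(t x \right)}.

Answer: u(x, t) = 3 t x^{2} - 2 \sin{\left(t x \right)}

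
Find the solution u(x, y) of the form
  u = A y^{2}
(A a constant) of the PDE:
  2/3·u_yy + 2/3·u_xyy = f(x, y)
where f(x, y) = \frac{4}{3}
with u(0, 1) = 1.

Substitute the ansatz u = A y^{2} into the left-hand side.
Derivatives of the ansatz:
  u_yy = 2 A
  u_xyy = 0
Term by term:
  2/3·u_yy = \frac{4 A}{3}
  2/3·u_xyy = 0
So the left-hand side equals
  \frac{4 A}{3}
This must equal f(x, y) = \frac{4}{3} identically.
Matching coefficients of the independent functions:
  [constant term]:  \frac{4 A}{3} = \frac{4}{3}
Solving: A = 1.
Check against the point condition:
  u(0, 1) = 1  ⟹  A = 1  ✓
Hence u(x, y) = y^{2}.

Answer: u(x, y) = y^{2}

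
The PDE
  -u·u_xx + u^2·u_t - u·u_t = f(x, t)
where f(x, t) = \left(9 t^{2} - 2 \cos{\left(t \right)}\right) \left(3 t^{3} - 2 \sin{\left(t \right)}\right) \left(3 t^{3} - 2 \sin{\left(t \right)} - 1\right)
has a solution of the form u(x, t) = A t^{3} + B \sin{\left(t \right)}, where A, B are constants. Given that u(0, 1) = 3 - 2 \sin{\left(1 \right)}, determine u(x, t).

Answer: u(x, t) = 3 t^{3} - 2 \sin{\left(t \right)}

Derivation:
Substitute the ansatz u = A t^{3} + B \sin{\left(t \right)} into the left-hand side.
Derivatives of the ansatz:
  u_xx = 0
  u_t = 3 A t^{2} + B \cos{\left(t \right)}
Term by term:
  -u·u_xx = 0
  u^2·u_t = 3 A^{3} t^{8} + A^{2} B t^{6} \cos{\left(t \right)} + 6 A^{2} B t^{5} \sin{\left(t \right)} + 2 A B^{2} t^{3} \sin{\left(t \right)} \cos{\left(t \right)} + 3 A B^{2} t^{2} \sin^{2}{\left(t \right)} + B^{3} \sin^{2}{\left(t \right)} \cos{\left(t \right)}
  -u·u_t = - 3 A^{2} t^{5} - A B t^{3} \cos{\left(t \right)} - 3 A B t^{2} \sin{\left(t \right)} - B^{2} \sin{\left(t \right)} \cos{\left(t \right)}
So the left-hand side equals
  3 A^{3} t^{8} + A^{2} B t^{6} \cos{\left(t \right)} + 6 A^{2} B t^{5} \sin{\left(t \right)} - 3 A^{2} t^{5} + 2 A B^{2} t^{3} \sin{\left(t \right)} \cos{\left(t \right)} + 3 A B^{2} t^{2} \sin^{2}{\left(t \right)} - A B t^{3} \cos{\left(t \right)} - 3 A B t^{2} \sin{\left(t \right)} + B^{3} \sin^{2}{\left(t \right)} \cos{\left(t \right)} - B^{2} \sin{\left(t \right)} \cos{\left(t \right)}
This must equal f(x, t) identically; expanded, f = 81 t^{8} - 18 t^{6} \cos{\left(t \right)} - 108 t^{5} \sin{\left(t \right)} - 27 t^{5} + 24 t^{3} \sin{\left(t \right)} \cos{\left(t \right)} + 6 t^{3} \cos{\left(t \right)} + 36 t^{2} \sin^{2}{\left(t \right)} + 18 t^{2} \sin{\left(t \right)} - 8 \sin^{2}{\left(t \right)} \cos{\left(t \right)} - 4 \sin{\left(t \right)} \cos{\left(t \right)}.
Matching coefficients of the independent functions:
  [t^{5}]:  - 3 A^{2} = -27
  [t^{8}]:  3 A^{3} = 81
  [t^{2} \sin{\left(t \right)}]:  - 3 A B = 18
  [t^{2} \sin^{2}{\left(t \right)}]:  3 A B^{2} = 36
  [t^{3} \cos{\left(t \right)}]:  - A B = 6
  [t^{5} \sin{\left(t \right)}]:  6 A^{2} B = -108
  [t^{6} \cos{\left(t \right)}]:  A^{2} B = -18
  [\sin{\left(t \right)} \cos{\left(t \right)}]:  - B^{2} = -4
  [\sin^{2}{\left(t \right)} \cos{\left(t \right)}]:  B^{3} = -8
  [t^{3} \sin{\left(t \right)} \cos{\left(t \right)}]:  2 A B^{2} = 24
Solving: A = 3, B = -2.
Check against the point condition:
  u(0, 1) = 3 - 2 \sin{\left(1 \right)}  ⟹  A + B \sin{\left(1 \right)} = 3 - 2 \sin{\left(1 \right)}  ✓
Hence u(x, t) = 3 t^{3} - 2 \sin{\left(t \right)}.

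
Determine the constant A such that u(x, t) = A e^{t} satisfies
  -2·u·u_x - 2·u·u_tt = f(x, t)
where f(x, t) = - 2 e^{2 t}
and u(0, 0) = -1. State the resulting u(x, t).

Substitute the ansatz u = A e^{t} into the left-hand side.
Derivatives of the ansatz:
  u_x = 0
  u_tt = A e^{t}
Term by term:
  -2·u·u_x = 0
  -2·u·u_tt = - 2 A^{2} e^{2 t}
So the left-hand side equals
  - 2 A^{2} e^{2 t}
This must equal f(x, t) = - 2 e^{2 t} identically.
Matching coefficients of the independent functions:
  [e^{2 t}]:  - 2 A^{2} = -2
These equations allow (A) = (-1) or (1).
Impose the point condition(s):
  u(0, 0) = -1  ⟹  A = -1
Only A = -1 satisfies everything.
Hence u(x, t) = - e^{t}.

Answer: u(x, t) = - e^{t}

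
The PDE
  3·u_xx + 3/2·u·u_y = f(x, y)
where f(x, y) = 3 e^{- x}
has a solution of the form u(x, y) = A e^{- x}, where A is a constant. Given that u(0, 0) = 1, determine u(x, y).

Substitute the ansatz u = A e^{- x} into the left-hand side.
Derivatives of the ansatz:
  u_xx = A e^{- x}
  u_y = 0
Term by term:
  3·u_xx = 3 A e^{- x}
  3/2·u·u_y = 0
So the left-hand side equals
  3 A e^{- x}
This must equal f(x, y) = 3 e^{- x} identically.
Matching coefficients of the independent functions:
  [e^{- x}]:  3 A = 3
Solving: A = 1.
Check against the point condition:
  u(0, 0) = 1  ⟹  A = 1  ✓
Hence u(x, y) = e^{- x}.

Answer: u(x, y) = e^{- x}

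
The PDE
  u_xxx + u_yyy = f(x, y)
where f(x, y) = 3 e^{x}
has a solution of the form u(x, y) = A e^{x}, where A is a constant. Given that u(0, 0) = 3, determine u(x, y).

Answer: u(x, y) = 3 e^{x}

Derivation:
Substitute the ansatz u = A e^{x} into the left-hand side.
Derivatives of the ansatz:
  u_xxx = A e^{x}
  u_yyy = 0
Term by term:
  u_xxx = A e^{x}
  u_yyy = 0
So the left-hand side equals
  A e^{x}
This must equal f(x, y) = 3 e^{x} identically.
Matching coefficients of the independent functions:
  [e^{x}]:  A = 3
Solving: A = 3.
Check against the point condition:
  u(0, 0) = 3  ⟹  A = 3  ✓
Hence u(x, y) = 3 e^{x}.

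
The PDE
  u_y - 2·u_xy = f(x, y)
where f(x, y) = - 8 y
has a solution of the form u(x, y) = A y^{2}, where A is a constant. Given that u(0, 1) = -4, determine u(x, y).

Substitute the ansatz u = A y^{2} into the left-hand side.
Derivatives of the ansatz:
  u_y = 2 A y
  u_xy = 0
Term by term:
  u_y = 2 A y
  -2·u_xy = 0
So the left-hand side equals
  2 A y
This must equal f(x, y) = - 8 y identically.
Matching coefficients of the independent functions:
  [y]:  2 A = -8
Solving: A = -4.
Check against the point condition:
  u(0, 1) = -4  ⟹  A = -4  ✓
Hence u(x, y) = - 4 y^{2}.

Answer: u(x, y) = - 4 y^{2}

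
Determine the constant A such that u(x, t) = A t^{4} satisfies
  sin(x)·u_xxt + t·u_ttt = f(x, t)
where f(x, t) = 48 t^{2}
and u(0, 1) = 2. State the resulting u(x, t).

Substitute the ansatz u = A t^{4} into the left-hand side.
Derivatives of the ansatz:
  u_xxt = 0
  u_ttt = 24 A t
Term by term:
  sin(x)·u_xxt = 0
  t·u_ttt = 24 A t^{2}
So the left-hand side equals
  24 A t^{2}
This must equal f(x, t) = 48 t^{2} identically.
Matching coefficients of the independent functions:
  [t^{2}]:  24 A = 48
Solving: A = 2.
Check against the point condition:
  u(0, 1) = 2  ⟹  A = 2  ✓
Hence u(x, t) = 2 t^{4}.

Answer: u(x, t) = 2 t^{4}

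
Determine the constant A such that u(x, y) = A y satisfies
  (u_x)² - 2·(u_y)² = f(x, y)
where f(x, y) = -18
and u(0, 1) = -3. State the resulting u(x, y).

Answer: u(x, y) = - 3 y

Derivation:
Substitute the ansatz u = A y into the left-hand side.
Derivatives of the ansatz:
  u_x = 0
  u_y = A
Term by term:
  (u_x)² = 0
  -2·(u_y)² = - 2 A^{2}
So the left-hand side equals
  - 2 A^{2}
This must equal f(x, y) = -18 identically.
Matching coefficients of the independent functions:
  [constant term]:  - 2 A^{2} = -18
These equations allow (A) = (-3) or (3).
Impose the point condition(s):
  u(0, 1) = -3  ⟹  A = -3
Only A = -3 satisfies everything.
Hence u(x, y) = - 3 y.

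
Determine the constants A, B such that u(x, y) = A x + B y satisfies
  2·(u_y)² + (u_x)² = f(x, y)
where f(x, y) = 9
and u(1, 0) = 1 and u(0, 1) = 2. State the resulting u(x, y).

Substitute the ansatz u = A x + B y into the left-hand side.
Derivatives of the ansatz:
  u_y = B
  u_x = A
Term by term:
  2·(u_y)² = 2 B^{2}
  (u_x)² = A^{2}
So the left-hand side equals
  A^{2} + 2 B^{2}
This must equal f(x, y) = 9 identically.
Matching coefficients of the independent functions:
  [constant term]:  A^{2} + 2 B^{2} = 9
These equations do not fix every constant; impose the point condition(s):
  u(1, 0) = 1  ⟹  A = 1
  u(0, 1) = 2  ⟹  B = 2
Solving the combined system: A = 1, B = 2.
Hence u(x, y) = x + 2 y.

Answer: u(x, y) = x + 2 y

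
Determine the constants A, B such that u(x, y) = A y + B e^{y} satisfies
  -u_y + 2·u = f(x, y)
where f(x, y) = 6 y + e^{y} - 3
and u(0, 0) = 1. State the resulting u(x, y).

Answer: u(x, y) = 3 y + e^{y}

Derivation:
Substitute the ansatz u = A y + B e^{y} into the left-hand side.
Derivatives of the ansatz:
  u_y = A + B e^{y}
Term by term:
  -u_y = - A - B e^{y}
  2·u = 2 A y + 2 B e^{y}
So the left-hand side equals
  2 A y - A + B e^{y}
This must equal f(x, y) = 6 y + e^{y} - 3 identically.
Matching coefficients of the independent functions:
  [constant term]:  - A = -3
  [y]:  2 A = 6
  [e^{y}]:  B = 1
Solving: A = 3, B = 1.
Check against the point condition:
  u(0, 0) = 1  ⟹  B = 1  ✓
Hence u(x, y) = 3 y + e^{y}.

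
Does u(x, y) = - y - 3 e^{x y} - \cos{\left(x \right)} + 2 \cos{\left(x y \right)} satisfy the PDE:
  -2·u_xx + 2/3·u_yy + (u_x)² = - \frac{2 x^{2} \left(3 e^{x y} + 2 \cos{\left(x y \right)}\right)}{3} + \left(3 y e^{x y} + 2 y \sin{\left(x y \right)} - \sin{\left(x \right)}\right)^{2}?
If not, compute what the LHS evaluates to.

Evaluate each term of the left-hand side for u = - y - 3 e^{x y} - \cos{\left(x \right)} + 2 \cos{\left(x y \right)}.
Derivatives:
  u_xx = - 3 y^{2} e^{x y} - 2 y^{2} \cos{\left(x y \right)} + \cos{\left(x \right)}
  u_yy = - 3 x^{2} e^{x y} - 2 x^{2} \cos{\left(x y \right)}
  u_x = - 3 y e^{x y} - 2 y \sin{\left(x y \right)} + \sin{\left(x \right)}
Terms:
  -2·u_xx = 6 y^{2} e^{x y} + 4 y^{2} \cos{\left(x y \right)} - 2 \cos{\left(x \right)}
  2/3·u_yy = x^{2} \left(- 2 e^{x y} - \frac{4 \cos{\left(x y \right)}}{3}\right)
  (u_x)² = \left(3 y e^{x y} + 2 y \sin{\left(x y \right)} - \sin{\left(x \right)}\right)^{2}
Sum: LHS = - \frac{2 x^{2} \left(3 e^{x y} + 2 \cos{\left(x y \right)}\right)}{3} + 6 y^{2} e^{x y} + 4 y^{2} \cos{\left(x y \right)} + \left(3 y e^{x y} + 2 y \sin{\left(x y \right)} - \sin{\left(x \right)}\right)^{2} - 2 \cos{\left(x \right)}
Given right-hand side: - \frac{2 x^{2} \left(3 e^{x y} + 2 \cos{\left(x y \right)}\right)}{3} + \left(3 y e^{x y} + 2 y \sin{\left(x y \right)} - \sin{\left(x \right)}\right)^{2}. Difference LHS − RHS = 6 y^{2} e^{x y} + 4 y^{2} \cos{\left(x y \right)} - 2 \cos{\left(x \right)} ≠ 0, so u is not a solution.

Answer: No, the LHS evaluates to - \frac{2 x^{2} \left(3 e^{x y} + 2 \cos{\left(x y \right)}\right)}{3} + 6 y^{2} e^{x y} + 4 y^{2} \cos{\left(x y \right)} + \left(3 y e^{x y} + 2 y \sin{\left(x y \right)} - \sin{\left(x \right)}\right)^{2} - 2 \cos{\left(x \right)}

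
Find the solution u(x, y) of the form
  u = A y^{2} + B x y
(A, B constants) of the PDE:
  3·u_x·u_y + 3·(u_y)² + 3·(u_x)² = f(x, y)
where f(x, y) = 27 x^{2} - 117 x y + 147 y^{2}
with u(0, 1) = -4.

Answer: u(x, y) = 3 x y - 4 y^{2}

Derivation:
Substitute the ansatz u = A y^{2} + B x y into the left-hand side.
Derivatives of the ansatz:
  u_x = B y
  u_y = 2 A y + B x
Term by term:
  3·u_x·u_y = 6 A B y^{2} + 3 B^{2} x y
  3·(u_y)² = 12 A^{2} y^{2} + 12 A B x y + 3 B^{2} x^{2}
  3·(u_x)² = 3 B^{2} y^{2}
So the left-hand side equals
  12 A^{2} y^{2} + 12 A B x y + 6 A B y^{2} + 3 B^{2} x^{2} + 3 B^{2} x y + 3 B^{2} y^{2}
This must equal f(x, y) = 27 x^{2} - 117 x y + 147 y^{2} identically.
Matching coefficients of the independent functions:
  [x^{2}]:  3 B^{2} = 27
  [y^{2}]:  12 A^{2} + 6 A B + 3 B^{2} = 147
  [x y]:  12 A B + 3 B^{2} = -117
These equations allow (A, B) = (-4, 3) or (4, -3).
Impose the point condition(s):
  u(0, 1) = -4  ⟹  A = -4
Only A = -4, B = 3 satisfies everything.
Hence u(x, y) = 3 x y - 4 y^{2}.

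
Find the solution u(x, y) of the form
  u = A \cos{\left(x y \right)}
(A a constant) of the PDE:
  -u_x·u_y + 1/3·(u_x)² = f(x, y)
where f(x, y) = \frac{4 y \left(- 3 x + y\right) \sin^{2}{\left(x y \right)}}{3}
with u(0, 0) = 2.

Answer: u(x, y) = 2 \cos{\left(x y \right)}

Derivation:
Substitute the ansatz u = A \cos{\left(x y \right)} into the left-hand side.
Derivatives of the ansatz:
  u_x = - A y \sin{\left(x y \right)}
  u_y = - A x \sin{\left(x y \right)}
Term by term:
  -u_x·u_y = - A^{2} x y \sin^{2}{\left(x y \right)}
  1/3·(u_x)² = \frac{A^{2} y^{2} \sin^{2}{\left(x y \right)}}{3}
So the left-hand side equals
  - A^{2} x y \sin^{2}{\left(x y \right)} + \frac{A^{2} y^{2} \sin^{2}{\left(x y \right)}}{3}
This must equal f(x, y) identically; expanded, f = - 4 x y \sin^{2}{\left(x y \right)} + \frac{4 y^{2} \sin^{2}{\left(x y \right)}}{3}.
Matching coefficients of the independent functions:
  [y^{2} \sin^{2}{\left(x y \right)}]:  \frac{A^{2}}{3} = \frac{4}{3}
  [x y \sin^{2}{\left(x y \right)}]:  - A^{2} = -4
These equations allow (A) = (-2) or (2).
Impose the point condition(s):
  u(0, 0) = 2  ⟹  A = 2
Only A = 2 satisfies everything.
Hence u(x, y) = 2 \cos{\left(x y \right)}.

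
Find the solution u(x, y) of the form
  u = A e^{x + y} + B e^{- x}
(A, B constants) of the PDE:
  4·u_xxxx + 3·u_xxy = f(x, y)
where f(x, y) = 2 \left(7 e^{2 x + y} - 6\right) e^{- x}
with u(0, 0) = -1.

Substitute the ansatz u = A e^{x + y} + B e^{- x} into the left-hand side.
Derivatives of the ansatz:
  u_xxxx = A e^{x} e^{y} + B e^{- x}
  u_xxy = A e^{x} e^{y}
Term by term:
  4·u_xxxx = 4 A e^{x} e^{y} + 4 B e^{- x}
  3·u_xxy = 3 A e^{x} e^{y}
So the left-hand side equals
  7 A e^{x} e^{y} + 4 B e^{- x}
This must equal f(x, y) identically; expanded, f = 14 e^{x} e^{y} - 12 e^{- x}.
Matching coefficients of the independent functions:
  [e^{x} e^{y}]:  7 A = 14
  [e^{- x}]:  4 B = -12
Solving: A = 2, B = -3.
Check against the point condition:
  u(0, 0) = -1  ⟹  A + B = -1  ✓
Hence u(x, y) = 2 e^{x + y} - 3 e^{- x}.

Answer: u(x, y) = 2 e^{x + y} - 3 e^{- x}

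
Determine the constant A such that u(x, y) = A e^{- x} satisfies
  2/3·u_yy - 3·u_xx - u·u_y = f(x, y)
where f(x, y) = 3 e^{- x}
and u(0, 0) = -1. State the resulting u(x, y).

Substitute the ansatz u = A e^{- x} into the left-hand side.
Derivatives of the ansatz:
  u_yy = 0
  u_xx = A e^{- x}
  u_y = 0
Term by term:
  2/3·u_yy = 0
  -3·u_xx = - 3 A e^{- x}
  -u·u_y = 0
So the left-hand side equals
  - 3 A e^{- x}
This must equal f(x, y) = 3 e^{- x} identically.
Matching coefficients of the independent functions:
  [e^{- x}]:  - 3 A = 3
Solving: A = -1.
Check against the point condition:
  u(0, 0) = -1  ⟹  A = -1  ✓
Hence u(x, y) = - e^{- x}.

Answer: u(x, y) = - e^{- x}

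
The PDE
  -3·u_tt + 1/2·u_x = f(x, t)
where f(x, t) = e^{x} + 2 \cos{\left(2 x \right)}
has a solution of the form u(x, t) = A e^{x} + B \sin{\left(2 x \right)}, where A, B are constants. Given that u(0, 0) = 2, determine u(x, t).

Substitute the ansatz u = A e^{x} + B \sin{\left(2 x \right)} into the left-hand side.
Derivatives of the ansatz:
  u_tt = 0
  u_x = A e^{x} + 2 B \cos{\left(2 x \right)}
Term by term:
  -3·u_tt = 0
  1/2·u_x = \frac{A e^{x}}{2} + B \cos{\left(2 x \right)}
So the left-hand side equals
  \frac{A e^{x}}{2} + B \cos{\left(2 x \right)}
This must equal f(x, t) = e^{x} + 2 \cos{\left(2 x \right)} identically.
Matching coefficients of the independent functions:
  [e^{x}]:  \frac{A}{2} = 1
  [\cos{\left(2 x \right)}]:  B = 2
Solving: A = 2, B = 2.
Check against the point condition:
  u(0, 0) = 2  ⟹  A = 2  ✓
Hence u(x, t) = 2 e^{x} + 2 \sin{\left(2 x \right)}.

Answer: u(x, t) = 2 e^{x} + 2 \sin{\left(2 x \right)}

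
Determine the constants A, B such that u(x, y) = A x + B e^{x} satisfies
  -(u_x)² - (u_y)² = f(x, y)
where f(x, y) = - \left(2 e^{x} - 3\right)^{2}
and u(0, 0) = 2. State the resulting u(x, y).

Substitute the ansatz u = A x + B e^{x} into the left-hand side.
Derivatives of the ansatz:
  u_x = A + B e^{x}
  u_y = 0
Term by term:
  -(u_x)² = - A^{2} - 2 A B e^{x} - B^{2} e^{2 x}
  -(u_y)² = 0
So the left-hand side equals
  - A^{2} - 2 A B e^{x} - B^{2} e^{2 x}
This must equal f(x, y) identically; expanded, f = - 4 e^{2 x} + 12 e^{x} - 9.
Matching coefficients of the independent functions:
  [constant term]:  - A^{2} = -9
  [e^{x}]:  - 2 A B = 12
  [e^{2 x}]:  - B^{2} = -4
These equations allow (A, B) = (-3, 2) or (3, -2).
Impose the point condition(s):
  u(0, 0) = 2  ⟹  B = 2
Only A = -3, B = 2 satisfies everything.
Hence u(x, y) = - 3 x + 2 e^{x}.

Answer: u(x, y) = - 3 x + 2 e^{x}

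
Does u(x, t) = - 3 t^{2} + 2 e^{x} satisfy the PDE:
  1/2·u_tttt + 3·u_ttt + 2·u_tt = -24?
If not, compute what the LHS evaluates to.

Answer: No, the LHS evaluates to -12

Derivation:
Evaluate each term of the left-hand side for u = - 3 t^{2} + 2 e^{x}.
Derivatives:
  u_tttt = 0
  u_ttt = 0
  u_tt = -6
Terms:
  1/2·u_tttt = 0
  3·u_ttt = 0
  2·u_tt = -12
Sum: LHS = -12
Given right-hand side: -24. Difference LHS − RHS = 12 ≠ 0, so u is not a solution.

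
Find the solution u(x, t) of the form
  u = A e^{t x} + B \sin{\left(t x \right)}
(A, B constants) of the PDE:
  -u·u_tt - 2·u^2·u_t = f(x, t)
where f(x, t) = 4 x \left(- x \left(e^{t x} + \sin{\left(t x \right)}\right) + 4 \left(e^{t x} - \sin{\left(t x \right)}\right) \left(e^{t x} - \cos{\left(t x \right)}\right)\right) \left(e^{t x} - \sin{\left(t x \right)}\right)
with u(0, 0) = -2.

Substitute the ansatz u = A e^{t x} + B \sin{\left(t x \right)} into the left-hand side.
Derivatives of the ansatz:
  u_tt = A x^{2} e^{t x} - B x^{2} \sin{\left(t x \right)}
  u_t = A x e^{t x} + B x \cos{\left(t x \right)}
Term by term:
  -u·u_tt = - A^{2} x^{2} e^{2 t x} + B^{2} x^{2} \sin^{2}{\left(t x \right)}
  -2·u^2·u_t = - 2 A^{3} x e^{3 t x} - 4 A^{2} B x e^{2 t x} \sin{\left(t x \right)} - 2 A^{2} B x e^{2 t x} \cos{\left(t x \right)} - 2 A B^{2} x e^{t x} \sin^{2}{\left(t x \right)} - 4 A B^{2} x e^{t x} \sin{\left(t x \right)} \cos{\left(t x \right)} - 2 B^{3} x \sin^{2}{\left(t x \right)} \cos{\left(t x \right)}
So the left-hand side equals
  - 2 A^{3} x e^{3 t x} - 4 A^{2} B x e^{2 t x} \sin{\left(t x \right)} - 2 A^{2} B x e^{2 t x} \cos{\left(t x \right)} - A^{2} x^{2} e^{2 t x} - 2 A B^{2} x e^{t x} \sin^{2}{\left(t x \right)} - 4 A B^{2} x e^{t x} \sin{\left(t x \right)} \cos{\left(t x \right)} - 2 B^{3} x \sin^{2}{\left(t x \right)} \cos{\left(t x \right)} + B^{2} x^{2} \sin^{2}{\left(t x \right)}
This must equal f(x, t) identically; expanded, f = - 4 x^{2} e^{2 t x} + 4 x^{2} \sin^{2}{\left(t x \right)} + 16 x e^{3 t x} - 32 x e^{2 t x} \sin{\left(t x \right)} - 16 x e^{2 t x} \cos{\left(t x \right)} + 16 x e^{t x} \sin^{2}{\left(t x \right)} + 32 x e^{t x} \sin{\left(t x \right)} \cos{\left(t x \right)} - 16 x \sin^{2}{\left(t x \right)} \cos{\left(t x \right)}.
Matching coefficients of the independent functions:
  [x e^{3 t x}]:  - 2 A^{3} = 16
  [x^{2} e^{2 t x}]:  - A^{2} = -4
  [x^{2} \sin^{2}{\left(t x \right)}]:  B^{2} = 4
  [x e^{t x} \sin^{2}{\left(t x \right)}]:  - 2 A B^{2} = 16
  [x e^{2 t x} \sin{\left(t x \right)}]:  - 4 A^{2} B = -32
  [x e^{2 t x} \cos{\left(t x \right)}]:  - 2 A^{2} B = -16
  [x \sin^{2}{\left(t x \right)} \cos{\left(t x \right)}]:  - 2 B^{3} = -16
  [x e^{t x} \sin{\left(t x \right)} \cos{\left(t x \right)}]:  - 4 A B^{2} = 32
Solving: A = -2, B = 2.
Check against the point condition:
  u(0, 0) = -2  ⟹  A = -2  ✓
Hence u(x, t) = - 2 e^{t x} + 2 \sin{\left(t x \right)}.

Answer: u(x, t) = - 2 e^{t x} + 2 \sin{\left(t x \right)}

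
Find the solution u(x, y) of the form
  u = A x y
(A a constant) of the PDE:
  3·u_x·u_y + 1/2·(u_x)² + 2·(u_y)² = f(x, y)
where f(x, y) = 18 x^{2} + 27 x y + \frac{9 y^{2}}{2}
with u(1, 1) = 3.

Substitute the ansatz u = A x y into the left-hand side.
Derivatives of the ansatz:
  u_x = A y
  u_y = A x
Term by term:
  3·u_x·u_y = 3 A^{2} x y
  1/2·(u_x)² = \frac{A^{2} y^{2}}{2}
  2·(u_y)² = 2 A^{2} x^{2}
So the left-hand side equals
  2 A^{2} x^{2} + 3 A^{2} x y + \frac{A^{2} y^{2}}{2}
This must equal f(x, y) = 18 x^{2} + 27 x y + \frac{9 y^{2}}{2} identically.
Matching coefficients of the independent functions:
  [x^{2}]:  2 A^{2} = 18
  [y^{2}]:  \frac{A^{2}}{2} = \frac{9}{2}
  [x y]:  3 A^{2} = 27
These equations allow (A) = (-3) or (3).
Impose the point condition(s):
  u(1, 1) = 3  ⟹  A = 3
Only A = 3 satisfies everything.
Hence u(x, y) = 3 x y.

Answer: u(x, y) = 3 x y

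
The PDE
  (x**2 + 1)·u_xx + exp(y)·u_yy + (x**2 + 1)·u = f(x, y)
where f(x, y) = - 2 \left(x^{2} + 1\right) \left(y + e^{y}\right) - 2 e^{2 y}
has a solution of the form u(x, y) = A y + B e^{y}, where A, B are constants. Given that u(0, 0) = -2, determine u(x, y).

Substitute the ansatz u = A y + B e^{y} into the left-hand side.
Derivatives of the ansatz:
  u_xx = 0
  u_yy = B e^{y}
Term by term:
  (x**2 + 1)·u_xx = 0
  exp(y)·u_yy = B e^{2 y}
  (x**2 + 1)·u = A x^{2} y + A y + B x^{2} e^{y} + B e^{y}
So the left-hand side equals
  A x^{2} y + A y + B x^{2} e^{y} + B e^{2 y} + B e^{y}
This must equal f(x, y) identically; expanded, f = - 2 x^{2} y - 2 x^{2} e^{y} - 2 y - 2 e^{2 y} - 2 e^{y}.
Matching coefficients of the independent functions:
  [y, x^{2} y]:  A = -2
  [x^{2} e^{y}, e^{y}, e^{2 y}]:  B = -2
Solving: A = -2, B = -2.
Check against the point condition:
  u(0, 0) = -2  ⟹  B = -2  ✓
Hence u(x, y) = - 2 y - 2 e^{y}.

Answer: u(x, y) = - 2 y - 2 e^{y}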